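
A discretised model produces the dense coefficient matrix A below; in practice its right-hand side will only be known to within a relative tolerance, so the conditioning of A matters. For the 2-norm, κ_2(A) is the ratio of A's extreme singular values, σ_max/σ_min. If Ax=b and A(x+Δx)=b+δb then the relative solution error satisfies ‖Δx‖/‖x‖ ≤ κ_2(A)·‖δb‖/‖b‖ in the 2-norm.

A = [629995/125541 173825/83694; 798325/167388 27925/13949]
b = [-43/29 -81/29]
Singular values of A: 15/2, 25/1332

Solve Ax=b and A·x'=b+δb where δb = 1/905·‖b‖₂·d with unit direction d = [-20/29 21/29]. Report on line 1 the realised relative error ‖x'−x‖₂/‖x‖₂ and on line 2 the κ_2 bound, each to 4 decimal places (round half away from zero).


0.0035
0.4415

σ_max = 15/2, σ_min = 25/1332
κ = σ_max/σ_min = (15/2)/(25/1332) = 399.6000
κ_2(A)·‖δb‖/‖b‖ = 0.4415
solve Ax = b  →  x = [20.1231 -49.3354]
‖b‖ = 3.1623, ‖x‖ = 53.2815
re-solving with b+δb shifts x by Δx of norm 0.1862
realised ‖Δx‖/‖x‖ = 0.0035
so the bound overstates the realised error by a factor of ≈ 126.3682 (computed from the unrounded values)


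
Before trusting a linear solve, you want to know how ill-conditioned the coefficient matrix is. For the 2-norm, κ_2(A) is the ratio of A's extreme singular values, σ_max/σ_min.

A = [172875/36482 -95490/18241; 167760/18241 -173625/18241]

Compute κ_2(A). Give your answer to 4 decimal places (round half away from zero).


M = AᵀA = [492939225/4605316 -129346875/1151329; -129346875/1151329 135861525/1151329]. tr(M)=1232325/5476, det(M)=50625/5476
solving λ² − 1232325/5476·λ + 50625/5476 = 0 gives λ = 225, 225/5476
so κ_2 = √(225 / (225/5476)) = 74.0000

74.0000


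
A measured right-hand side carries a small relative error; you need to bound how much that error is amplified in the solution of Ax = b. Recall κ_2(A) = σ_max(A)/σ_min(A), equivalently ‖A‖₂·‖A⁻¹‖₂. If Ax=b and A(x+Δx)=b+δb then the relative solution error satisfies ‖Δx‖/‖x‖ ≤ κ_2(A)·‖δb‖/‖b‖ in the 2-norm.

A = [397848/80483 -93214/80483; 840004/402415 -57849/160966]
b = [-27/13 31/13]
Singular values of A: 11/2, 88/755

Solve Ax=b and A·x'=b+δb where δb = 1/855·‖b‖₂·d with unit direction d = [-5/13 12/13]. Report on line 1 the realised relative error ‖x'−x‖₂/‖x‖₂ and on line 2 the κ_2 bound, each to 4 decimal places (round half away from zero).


from the listed singular values, σ₁ = 11/2, σ_n = 88/755
κ = σ_max/σ_min = (11/2)/(88/755) = 47.1875
bound on ‖Δx‖/‖x‖: κ·ε = 47.1875·1/855 = 0.0552
solve Ax = b  →  x = [5.4726 25.1508]
‖b‖ = 3.1623, ‖x‖ = 25.7393
Δx = A⁻¹·δb where δb = 1/855·3.1623·d; ‖Δx‖ = 0.0317
relative error = 0.0012
tightness: 0.0012 against a bound of 0.0552 (unrounded ratio ≈ 0.0223)

0.0012
0.0552


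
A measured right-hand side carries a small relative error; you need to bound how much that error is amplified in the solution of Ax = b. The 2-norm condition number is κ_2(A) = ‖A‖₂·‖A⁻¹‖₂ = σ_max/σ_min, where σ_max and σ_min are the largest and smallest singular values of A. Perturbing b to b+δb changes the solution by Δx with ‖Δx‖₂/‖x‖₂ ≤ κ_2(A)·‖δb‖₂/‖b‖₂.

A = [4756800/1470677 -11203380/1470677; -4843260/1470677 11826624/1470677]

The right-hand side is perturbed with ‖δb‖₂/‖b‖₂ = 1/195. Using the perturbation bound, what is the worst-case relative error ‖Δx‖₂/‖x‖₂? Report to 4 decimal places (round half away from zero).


AᵀA = [4215157200/197831413 -10113569280/197831413; -10113569280/197831413 24273736272/197831413]; tr = 2191453344/15217801, det = 12960000/15217801
eigenvalues of AᵀA: λ = (tr ± √(tr²−4·det))/2 = 144, 90000/15217801
κ_2(A) = √(λ_max/λ_min) = √(144 / (90000/15217801)) = 156.0400
κ_2(A)·‖δb‖/‖b‖ = 0.8002

0.8002


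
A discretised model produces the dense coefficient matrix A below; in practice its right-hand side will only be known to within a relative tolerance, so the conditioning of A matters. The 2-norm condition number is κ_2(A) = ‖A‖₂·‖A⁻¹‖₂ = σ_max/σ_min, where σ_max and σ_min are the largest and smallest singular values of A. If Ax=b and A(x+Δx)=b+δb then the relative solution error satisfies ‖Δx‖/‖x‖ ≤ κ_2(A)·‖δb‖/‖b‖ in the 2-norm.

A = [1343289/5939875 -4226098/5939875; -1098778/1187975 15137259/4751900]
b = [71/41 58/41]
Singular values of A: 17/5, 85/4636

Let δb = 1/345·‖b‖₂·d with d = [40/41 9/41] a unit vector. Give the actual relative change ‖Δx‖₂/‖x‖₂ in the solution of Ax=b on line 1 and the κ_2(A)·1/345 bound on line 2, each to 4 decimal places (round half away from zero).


0.0032
0.5375

largest singular value 17/5, smallest 85/4636
κ = σ_max/σ_min = (17/5)/(85/4636) = 185.4400
bound on ‖Δx‖/‖x‖: κ·ε = 185.4400·1/345 = 0.5375
solve Ax = b  →  x = [104.6367 30.8254]
‖b‖ = 2.2361, ‖x‖ = 109.0827
δb = ε·‖b‖·d = [0.0063 0.0014]; solving A·Δx = δb gives ‖Δx‖ = 0.3535
relative error = 0.0032
realised/bound (from unrounded values) ≈ 0.0060


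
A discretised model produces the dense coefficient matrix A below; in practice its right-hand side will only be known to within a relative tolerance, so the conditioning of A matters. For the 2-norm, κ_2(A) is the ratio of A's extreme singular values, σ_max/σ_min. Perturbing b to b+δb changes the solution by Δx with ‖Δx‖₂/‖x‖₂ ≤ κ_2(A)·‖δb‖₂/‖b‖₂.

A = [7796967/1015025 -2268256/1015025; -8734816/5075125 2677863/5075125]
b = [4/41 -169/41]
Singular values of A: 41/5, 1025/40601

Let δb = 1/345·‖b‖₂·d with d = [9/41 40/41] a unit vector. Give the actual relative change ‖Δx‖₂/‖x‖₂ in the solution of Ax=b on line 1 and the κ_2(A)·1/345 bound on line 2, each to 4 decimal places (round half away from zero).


from the listed singular values, σ₁ = 41/5, σ_n = 1025/40601
condition number: (41/5) ÷ (1025/40601) = 324.8080
κ_2(A)·‖δb‖/‖b‖ = 0.9415
solve Ax = b  →  x = [-44.2469 -152.1394]
‖b‖₂ = 4.1231 and ‖x‖₂ = 158.4430
with δb = [0.0026 0.0117], A·Δx = δb → ‖Δx‖ = 0.4734
dividing the unrounded norms, ‖Δx‖/‖x‖ = 0.0030
so the bound overstates the realised error by a factor of ≈ 315.1101 (computed from the unrounded values)

0.0030
0.9415


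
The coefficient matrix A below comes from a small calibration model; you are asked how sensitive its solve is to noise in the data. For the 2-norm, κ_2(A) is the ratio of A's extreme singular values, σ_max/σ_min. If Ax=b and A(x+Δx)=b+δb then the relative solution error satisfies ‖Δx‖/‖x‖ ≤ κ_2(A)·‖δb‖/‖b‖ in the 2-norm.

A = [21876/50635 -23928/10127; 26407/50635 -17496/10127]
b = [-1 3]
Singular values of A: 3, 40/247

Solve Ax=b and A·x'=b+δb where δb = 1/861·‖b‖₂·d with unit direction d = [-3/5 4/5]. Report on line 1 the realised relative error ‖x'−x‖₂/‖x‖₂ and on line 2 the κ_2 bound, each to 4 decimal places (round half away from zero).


σ_max = 3, σ_min = 40/247
κ_2(A) = 3 / (40/247) = 18.5250
worst-case relative error ≤ 18.5250 × 1/861 = 0.0215
solve Ax = b  →  x = [18.1463 3.7413]
‖b‖₂ = 3.1623 and ‖x‖₂ = 18.5280
Δx = A⁻¹·δb where δb = 1/861·3.1623·d; ‖Δx‖ = 0.0227
realised ‖Δx‖/‖x‖ = 0.0012
so the bound overstates the realised error by a factor of ≈ 17.5772 (computed from the unrounded values)

0.0012
0.0215


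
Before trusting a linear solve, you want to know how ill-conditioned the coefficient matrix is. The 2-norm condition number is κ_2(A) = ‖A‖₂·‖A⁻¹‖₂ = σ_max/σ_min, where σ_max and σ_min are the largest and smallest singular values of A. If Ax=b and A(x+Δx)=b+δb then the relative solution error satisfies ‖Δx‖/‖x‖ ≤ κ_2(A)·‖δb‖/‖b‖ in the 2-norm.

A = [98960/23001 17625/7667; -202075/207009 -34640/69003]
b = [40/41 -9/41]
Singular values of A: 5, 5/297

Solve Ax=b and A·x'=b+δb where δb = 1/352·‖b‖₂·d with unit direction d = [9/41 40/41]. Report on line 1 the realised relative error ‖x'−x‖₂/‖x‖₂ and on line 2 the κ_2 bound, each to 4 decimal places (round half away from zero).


0.8438
0.8438

from the listed singular values, σ₁ = 5, σ_n = 5/297
κ = σ_max/σ_min = 5/(5/297) = 297.0000
κ_2(A)·‖δb‖/‖b‖ = 0.8438
solve Ax = b  →  x = [0.1765 0.0941]
‖b‖ = 1.0000, ‖x‖ = 0.2000
Δx = A⁻¹·δb where δb = 1/352·1.0000·d; ‖Δx‖ = 0.1688
relative error = 0.8438
tightness: 0.8438 against a bound of 0.8438; the bound is attained (ratio 1)


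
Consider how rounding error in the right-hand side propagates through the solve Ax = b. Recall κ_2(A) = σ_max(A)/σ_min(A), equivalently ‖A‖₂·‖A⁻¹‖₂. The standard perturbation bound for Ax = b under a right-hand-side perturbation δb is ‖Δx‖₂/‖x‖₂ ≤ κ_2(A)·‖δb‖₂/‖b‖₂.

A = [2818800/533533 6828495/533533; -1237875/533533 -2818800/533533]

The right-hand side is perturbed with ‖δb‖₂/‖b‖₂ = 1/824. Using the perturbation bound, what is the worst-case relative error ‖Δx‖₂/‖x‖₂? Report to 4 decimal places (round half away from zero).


0.1533

AᵀA = [56082650625/1684363681 134541324000/1684363681; 134541324000/1684363681 322922943225/1684363681]; tr = 2242636650/9966649, det = 31640625/9966649
λ_max, λ_min = (2242636650/9966649 ± √5028157739909160000/99334092289201)/2 = 225, 140625/9966649
κ = σ_max/σ_min = 15/(375/3157) = 126.2800
κ_2(A)·‖δb‖/‖b‖ = 0.1533


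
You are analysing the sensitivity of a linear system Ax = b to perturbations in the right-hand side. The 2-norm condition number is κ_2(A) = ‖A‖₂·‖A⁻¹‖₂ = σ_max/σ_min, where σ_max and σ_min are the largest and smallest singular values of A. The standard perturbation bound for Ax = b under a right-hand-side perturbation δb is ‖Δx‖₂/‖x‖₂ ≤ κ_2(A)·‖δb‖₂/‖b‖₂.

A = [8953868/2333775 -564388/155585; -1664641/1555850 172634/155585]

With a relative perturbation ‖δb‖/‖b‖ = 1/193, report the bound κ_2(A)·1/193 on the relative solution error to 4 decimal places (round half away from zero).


form AᵀA = [553002040921/34857636804 -43876128835/2904803067; -43876128835/2904803067 13933452500/968267689] with trace 1253990881/41447844 and determinant 1464100/10361961
eigenvalues of AᵀA: λ = (tr ± √(tr²−4·det))/2 = 121/4, 48400/10361961
κ_2(A) = √(λ_max/λ_min) = √((121/4) / (48400/10361961)) = 80.4750
perturbation bound = 80.4750·1/193 = 0.4170

0.4170


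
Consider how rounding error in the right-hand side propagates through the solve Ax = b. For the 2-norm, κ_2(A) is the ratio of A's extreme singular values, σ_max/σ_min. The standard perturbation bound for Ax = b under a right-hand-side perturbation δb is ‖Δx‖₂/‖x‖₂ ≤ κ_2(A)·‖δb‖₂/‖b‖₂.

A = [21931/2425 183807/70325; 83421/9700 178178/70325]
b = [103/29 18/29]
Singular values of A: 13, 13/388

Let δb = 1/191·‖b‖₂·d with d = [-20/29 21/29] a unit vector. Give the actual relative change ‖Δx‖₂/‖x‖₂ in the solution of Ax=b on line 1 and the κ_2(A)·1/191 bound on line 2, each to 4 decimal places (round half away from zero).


0.0094
2.0314

from the listed singular values, σ₁ = 13, σ_n = 13/388
κ_2(A) = 13 / (13/388) = 388.0000
perturbation bound = 388.0000·1/191 = 2.0314
solve Ax = b  →  x = [16.9354 -57.2400]
‖b‖ = 3.6056, ‖x‖ = 59.6928
with δb = [-0.0130 0.0137], A·Δx = δb → ‖Δx‖ = 0.5634
dividing the unrounded norms, ‖Δx‖/‖x‖ = 0.0094
realised/bound (from unrounded values) ≈ 0.0046


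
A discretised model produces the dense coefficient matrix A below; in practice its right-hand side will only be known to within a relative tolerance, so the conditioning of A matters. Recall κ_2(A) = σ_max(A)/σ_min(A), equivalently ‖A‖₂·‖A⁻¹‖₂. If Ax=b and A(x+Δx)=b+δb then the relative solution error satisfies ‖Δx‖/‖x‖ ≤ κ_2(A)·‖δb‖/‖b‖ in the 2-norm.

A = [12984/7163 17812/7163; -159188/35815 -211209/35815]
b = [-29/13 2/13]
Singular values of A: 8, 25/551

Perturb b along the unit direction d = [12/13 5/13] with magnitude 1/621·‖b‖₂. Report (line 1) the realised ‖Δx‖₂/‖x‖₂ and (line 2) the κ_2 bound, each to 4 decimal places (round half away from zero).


σ_max = 8, σ_min = 25/551
κ = σ_max/σ_min = 8/(25/551) = 176.3200
bound on ‖Δx‖/‖x‖: κ·ε = 176.3200·1/621 = 0.2839
solve Ax = b  →  x = [35.1890 -26.5480]
2-norm of b is 2.2361; of x, 44.0802
with δb = [0.0033 0.0014], A·Δx = δb → ‖Δx‖ = 0.0794
dividing the unrounded norms, ‖Δx‖/‖x‖ = 0.0018
tightness: 0.0018 against a bound of 0.2839 (unrounded ratio ≈ 0.0063)

0.0018
0.2839


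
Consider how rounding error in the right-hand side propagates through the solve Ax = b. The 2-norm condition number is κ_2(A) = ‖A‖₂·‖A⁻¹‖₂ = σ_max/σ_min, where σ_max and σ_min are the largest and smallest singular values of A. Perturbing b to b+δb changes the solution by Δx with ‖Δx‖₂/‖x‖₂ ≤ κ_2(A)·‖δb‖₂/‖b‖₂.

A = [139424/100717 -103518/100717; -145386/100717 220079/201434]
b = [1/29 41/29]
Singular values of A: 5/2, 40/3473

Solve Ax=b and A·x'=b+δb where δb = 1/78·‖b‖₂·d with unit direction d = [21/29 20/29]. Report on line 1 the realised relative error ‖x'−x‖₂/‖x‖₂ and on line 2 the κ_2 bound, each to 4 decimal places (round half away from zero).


0.0181
2.7829

from the listed singular values, σ₁ = 5/2, σ_n = 40/3473
condition number: (5/2) ÷ (40/3473) = 217.0625
κ_2(A)·‖δb‖/‖b‖ = 2.7829
solve Ax = b  →  x = [51.7750 69.7000]
2-norm of b is 1.4142; of x, 86.8259
with δb = [0.0131 0.0125], A·Δx = δb → ‖Δx‖ = 1.5742
realised ‖Δx‖/‖x‖ = 0.0181
tightness: 0.0181 against a bound of 2.7829 (unrounded ratio ≈ 0.0065)


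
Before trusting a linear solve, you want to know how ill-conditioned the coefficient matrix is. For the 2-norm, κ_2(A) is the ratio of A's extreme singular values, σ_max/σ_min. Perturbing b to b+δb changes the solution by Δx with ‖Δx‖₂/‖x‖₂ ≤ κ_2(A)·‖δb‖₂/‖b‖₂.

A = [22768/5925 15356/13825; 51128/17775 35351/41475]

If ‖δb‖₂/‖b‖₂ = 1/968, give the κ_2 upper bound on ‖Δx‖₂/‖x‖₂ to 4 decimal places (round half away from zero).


0.3213

M = AᵀA = [291180352/12638025 198162184/29488725; 198162184/29488725 134878153/68807025]. tr(M)=619269625/24770529, det(M)=160000/24770529
char-poly roots: 25 and 6400/24770529
σ_max=√25=5, σ_min=√(6400/24770529)=(80/4977) → κ = 311.0625
bound on ‖Δx‖/‖x‖: κ·ε = 311.0625·1/968 = 0.3213


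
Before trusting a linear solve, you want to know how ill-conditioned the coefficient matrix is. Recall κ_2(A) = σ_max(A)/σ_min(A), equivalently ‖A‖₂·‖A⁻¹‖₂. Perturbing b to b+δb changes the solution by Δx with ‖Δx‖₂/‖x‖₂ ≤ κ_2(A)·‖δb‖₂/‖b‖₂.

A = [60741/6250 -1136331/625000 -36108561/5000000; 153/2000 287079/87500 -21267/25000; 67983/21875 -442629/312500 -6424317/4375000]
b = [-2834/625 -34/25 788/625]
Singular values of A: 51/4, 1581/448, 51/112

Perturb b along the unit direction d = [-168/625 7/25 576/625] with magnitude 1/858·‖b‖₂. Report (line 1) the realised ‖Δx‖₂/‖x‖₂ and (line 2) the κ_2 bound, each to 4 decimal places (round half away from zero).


largest singular value 51/4, smallest 51/112
κ = σ_max/σ_min = (51/4)/(51/112) = 28.0000
worst-case relative error ≤ 28.0000 × 1/858 = 0.0326
solve Ax = b  →  x = [2.3843 0.4925 3.7126]
‖b‖ = 4.8990, ‖x‖ = 4.4397
δb = ε·‖b‖·d = [-0.0015 0.0016 0.0053]; solving A·Δx = δb gives ‖Δx‖ = 0.0125
realised ‖Δx‖/‖x‖ = 0.0028
so the bound overstates the realised error by a factor of ≈ 11.5546 (computed from the unrounded values)

0.0028
0.0326


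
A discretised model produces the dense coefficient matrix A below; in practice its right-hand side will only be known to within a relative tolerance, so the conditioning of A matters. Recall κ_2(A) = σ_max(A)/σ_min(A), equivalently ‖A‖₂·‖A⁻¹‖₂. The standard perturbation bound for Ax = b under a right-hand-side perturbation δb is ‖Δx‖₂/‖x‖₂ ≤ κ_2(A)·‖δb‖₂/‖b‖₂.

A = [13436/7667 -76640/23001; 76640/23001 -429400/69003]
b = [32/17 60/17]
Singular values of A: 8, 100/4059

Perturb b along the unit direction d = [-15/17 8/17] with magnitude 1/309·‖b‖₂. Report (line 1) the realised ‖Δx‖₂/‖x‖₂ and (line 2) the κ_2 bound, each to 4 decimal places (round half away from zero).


1.0509
1.0509

largest singular value 8, smallest 100/4059
κ = σ_max/σ_min = 8/(100/4059) = 324.7200
worst-case relative error ≤ 324.7200 × 1/309 = 1.0509
solve Ax = b  →  x = [0.2353 -0.4412]
‖b‖ = 4.0000, ‖x‖ = 0.5000
δb = ε·‖b‖·d = [-0.0114 0.0061]; solving A·Δx = δb gives ‖Δx‖ = 0.5254
realised ‖Δx‖/‖x‖ = 1.0509
tightness: 1.0509 against a bound of 1.0509; the bound is attained (ratio 1)


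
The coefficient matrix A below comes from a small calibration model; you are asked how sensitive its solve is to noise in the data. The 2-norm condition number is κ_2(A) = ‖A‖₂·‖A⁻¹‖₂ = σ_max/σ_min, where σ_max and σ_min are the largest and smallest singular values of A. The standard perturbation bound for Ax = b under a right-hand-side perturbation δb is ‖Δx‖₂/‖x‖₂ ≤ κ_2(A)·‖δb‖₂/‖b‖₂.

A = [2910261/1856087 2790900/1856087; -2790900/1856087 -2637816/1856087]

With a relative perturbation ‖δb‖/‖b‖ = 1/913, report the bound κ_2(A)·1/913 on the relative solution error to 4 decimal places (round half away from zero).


0.3022

form AᵀA = [19332630081/4096384009 18411567300/4096384009; 18411567300/4096384009 17535310416/4096384009] with trace 43838217/4870849 and determinant 5184/4870849
solving λ² − 43838217/4870849·λ + 5184/4870849 = 0 gives λ = 9, 576/4870849
σ_max=√9=3, σ_min=√(576/4870849)=(24/2207) → κ = 275.8750
κ_2(A)·‖δb‖/‖b‖ = 0.3022


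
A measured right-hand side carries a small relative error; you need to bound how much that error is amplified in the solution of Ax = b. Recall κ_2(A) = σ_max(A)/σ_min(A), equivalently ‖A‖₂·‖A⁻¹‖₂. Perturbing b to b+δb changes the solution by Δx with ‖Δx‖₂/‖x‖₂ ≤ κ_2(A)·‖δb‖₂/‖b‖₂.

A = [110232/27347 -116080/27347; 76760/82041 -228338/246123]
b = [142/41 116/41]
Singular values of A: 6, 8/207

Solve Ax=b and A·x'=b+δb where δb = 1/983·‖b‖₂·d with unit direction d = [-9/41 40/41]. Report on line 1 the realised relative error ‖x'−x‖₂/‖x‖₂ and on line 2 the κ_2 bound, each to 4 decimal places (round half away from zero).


σ_max = 6, σ_min = 8/207
κ = σ_max/σ_min = 6/(8/207) = 155.2500
worst-case relative error ≤ 155.2500 × 1/983 = 0.1579
solve Ax = b  →  x = [37.9339 35.2069]
‖b‖ = 4.4721, ‖x‖ = 51.7543
with δb = [-0.0010 0.0044], A·Δx = δb → ‖Δx‖ = 0.1177
dividing the unrounded norms, ‖Δx‖/‖x‖ = 0.0023
realised/bound (from unrounded values) ≈ 0.0144

0.0023
0.1579


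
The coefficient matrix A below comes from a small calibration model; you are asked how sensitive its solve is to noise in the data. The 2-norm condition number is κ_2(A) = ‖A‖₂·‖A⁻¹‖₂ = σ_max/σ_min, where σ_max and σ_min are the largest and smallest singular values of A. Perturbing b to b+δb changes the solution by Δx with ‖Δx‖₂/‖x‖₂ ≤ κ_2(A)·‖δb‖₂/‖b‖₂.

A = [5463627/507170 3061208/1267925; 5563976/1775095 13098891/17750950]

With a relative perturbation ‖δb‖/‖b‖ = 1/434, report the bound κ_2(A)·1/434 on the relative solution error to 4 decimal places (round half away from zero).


0.7981

form AᵀA = [63461643819025/504153961444 3569686202160/126038490361; 3569686202160/126038490361 3213273362569/504153961444] with trace 19831920637/149956562 and determinant 174900625/1199652496
λ_max, λ_min = (19831920637/149956562 ± √98322990601014540036/5621742621714961)/2 = 529/4, 330625/299913124
so κ_2 = √((529/4) / (330625/299913124)) = 346.3600
worst-case relative error ≤ 346.3600 × 1/434 = 0.7981


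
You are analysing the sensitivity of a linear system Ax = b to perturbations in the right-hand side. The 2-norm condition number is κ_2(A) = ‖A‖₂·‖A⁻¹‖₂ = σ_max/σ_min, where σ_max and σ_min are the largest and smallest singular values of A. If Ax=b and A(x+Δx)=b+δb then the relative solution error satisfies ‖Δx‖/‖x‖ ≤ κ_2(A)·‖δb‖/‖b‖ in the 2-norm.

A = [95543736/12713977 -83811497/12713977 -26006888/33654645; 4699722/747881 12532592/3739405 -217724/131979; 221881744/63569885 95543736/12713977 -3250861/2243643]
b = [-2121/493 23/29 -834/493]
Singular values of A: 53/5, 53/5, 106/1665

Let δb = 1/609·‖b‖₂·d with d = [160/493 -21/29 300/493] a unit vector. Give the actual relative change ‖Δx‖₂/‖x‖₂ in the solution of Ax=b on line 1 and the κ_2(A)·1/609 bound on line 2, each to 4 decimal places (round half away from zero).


0.0026
0.2734

from the listed singular values, σ₁ = 53/5, σ_n = 106/1665
κ = σ_max/σ_min = (53/5)/(106/1665) = 166.5000
κ_2(A)·‖δb‖/‖b‖ = 0.2734
solve Ax = b  →  x = [-9.4227 -4.7047 -45.9319]
‖b‖ = 4.6904, ‖x‖ = 47.1239
Δx = A⁻¹·δb where δb = 1/609·4.6904·d; ‖Δx‖ = 0.1210
realised ‖Δx‖/‖x‖ = 0.0026
tightness: 0.0026 against a bound of 0.2734 (unrounded ratio ≈ 0.0094)


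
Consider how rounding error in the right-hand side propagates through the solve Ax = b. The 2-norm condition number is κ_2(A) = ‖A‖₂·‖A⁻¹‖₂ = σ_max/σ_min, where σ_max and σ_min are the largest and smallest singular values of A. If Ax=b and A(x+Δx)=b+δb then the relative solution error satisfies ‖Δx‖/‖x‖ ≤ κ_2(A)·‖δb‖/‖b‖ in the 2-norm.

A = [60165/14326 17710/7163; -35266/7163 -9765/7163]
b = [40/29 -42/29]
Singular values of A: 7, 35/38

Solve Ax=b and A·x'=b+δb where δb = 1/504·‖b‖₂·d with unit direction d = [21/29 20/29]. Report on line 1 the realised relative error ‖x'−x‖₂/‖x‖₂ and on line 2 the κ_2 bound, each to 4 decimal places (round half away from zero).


0.0151
0.0151

σ_max = 7, σ_min = 35/38
κ_2(A) = 7 / (35/38) = 7.6000
bound on ‖Δx‖/‖x‖: κ·ε = 7.6000·1/504 = 0.0151
solve Ax = b  →  x = [0.2637 0.1099]
2-norm of b is 2.0000; of x, 0.2857
re-solving with b+δb shifts x by Δx of norm 0.0043
relative error = 0.0151
realised/bound = 1 exactly: the bound is attained for this b and d


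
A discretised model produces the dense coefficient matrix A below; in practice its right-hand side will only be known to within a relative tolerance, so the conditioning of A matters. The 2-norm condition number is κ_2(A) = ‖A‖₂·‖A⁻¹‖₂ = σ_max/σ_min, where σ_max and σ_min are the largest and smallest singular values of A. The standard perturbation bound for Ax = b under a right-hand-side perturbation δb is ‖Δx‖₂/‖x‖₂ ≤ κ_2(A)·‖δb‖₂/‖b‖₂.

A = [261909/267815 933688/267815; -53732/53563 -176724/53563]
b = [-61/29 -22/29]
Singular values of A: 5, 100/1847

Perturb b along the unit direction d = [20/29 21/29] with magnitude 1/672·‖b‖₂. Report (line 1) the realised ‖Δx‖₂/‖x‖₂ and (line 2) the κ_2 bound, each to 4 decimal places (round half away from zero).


0.0017
0.1374

largest singular value 5, smallest 100/1847
κ = σ_max/σ_min = 5/(100/1847) = 92.3500
bound on ‖Δx‖/‖x‖: κ·ε = 92.3500·1/672 = 0.1374
solve Ax = b  →  x = [35.4064 -10.5352]
‖b‖ = 2.2361, ‖x‖ = 36.9405
Δx = A⁻¹·δb where δb = 1/672·2.2361·d; ‖Δx‖ = 0.0615
relative error = 0.0017
so the bound overstates the realised error by a factor of ≈ 82.6016 (computed from the unrounded values)


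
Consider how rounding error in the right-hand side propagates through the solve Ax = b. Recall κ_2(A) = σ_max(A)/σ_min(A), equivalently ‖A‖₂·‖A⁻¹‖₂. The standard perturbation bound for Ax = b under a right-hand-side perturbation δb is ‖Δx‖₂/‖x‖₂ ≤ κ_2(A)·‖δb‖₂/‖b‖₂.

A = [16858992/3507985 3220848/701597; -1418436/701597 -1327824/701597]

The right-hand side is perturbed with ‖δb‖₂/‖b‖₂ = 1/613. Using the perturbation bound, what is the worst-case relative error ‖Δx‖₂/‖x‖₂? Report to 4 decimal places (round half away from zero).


form AᵀA = [1979435671056/72816324025 377026138944/14563264805; 377026138944/14563264805 71816440320/2912652961] with trace 4488521616/86583025 and determinant 2985984/86583025
solving λ² − 4488521616/86583025·λ + 2985984/86583025 = 0 gives λ = 1296/25, 2304/3463321
κ_2(A) = √(λ_max/λ_min) = √((1296/25) / (2304/3463321)) = 279.1500
worst-case relative error ≤ 279.1500 × 1/613 = 0.4554

0.4554


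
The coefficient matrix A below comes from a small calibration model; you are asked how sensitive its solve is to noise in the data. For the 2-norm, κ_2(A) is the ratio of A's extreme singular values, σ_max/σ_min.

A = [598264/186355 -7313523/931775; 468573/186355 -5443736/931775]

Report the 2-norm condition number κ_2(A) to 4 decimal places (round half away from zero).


form AᵀA = [23099218801/1389127441 -277048209312/6945637205; -277048209312/6945637205 3324875212369/34728186025] with trace 23090862026/205492225 and determinant 7890481/8219689
λ_max, λ_min = (23090862026/205492225 ± √533025765854067802176/42227054535450625)/2 = 2809/25, 70225/8219689
κ_2(A) = √(λ_max/λ_min) = √((2809/25) / (70225/8219689)) = 114.6800

114.6800


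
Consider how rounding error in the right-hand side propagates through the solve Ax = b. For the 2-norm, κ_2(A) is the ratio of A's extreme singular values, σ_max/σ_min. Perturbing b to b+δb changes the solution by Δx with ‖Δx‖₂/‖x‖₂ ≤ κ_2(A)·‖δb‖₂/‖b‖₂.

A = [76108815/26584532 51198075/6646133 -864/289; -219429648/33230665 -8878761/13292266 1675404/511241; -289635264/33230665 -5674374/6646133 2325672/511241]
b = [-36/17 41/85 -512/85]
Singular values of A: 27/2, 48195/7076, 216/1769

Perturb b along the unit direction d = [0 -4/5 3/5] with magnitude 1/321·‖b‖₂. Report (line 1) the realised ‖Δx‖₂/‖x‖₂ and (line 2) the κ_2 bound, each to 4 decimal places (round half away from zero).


0.0050
0.3444

from the listed singular values, σ₁ = 27/2, σ_n = 216/1769
κ_2(A) = (27/2) / (216/1769) = 110.5625
worst-case relative error ≤ 110.5625 × 1/321 = 0.3444
solve Ax = b  →  x = [-13.8234 -6.3960 -29.0098]
2-norm of b is 6.4031; of x, 32.7653
with δb = [0.0000 -0.0160 0.0120], A·Δx = δb → ‖Δx‖ = 0.1634
dividing the unrounded norms, ‖Δx‖/‖x‖ = 0.0050
realised/bound (from unrounded values) ≈ 0.0145


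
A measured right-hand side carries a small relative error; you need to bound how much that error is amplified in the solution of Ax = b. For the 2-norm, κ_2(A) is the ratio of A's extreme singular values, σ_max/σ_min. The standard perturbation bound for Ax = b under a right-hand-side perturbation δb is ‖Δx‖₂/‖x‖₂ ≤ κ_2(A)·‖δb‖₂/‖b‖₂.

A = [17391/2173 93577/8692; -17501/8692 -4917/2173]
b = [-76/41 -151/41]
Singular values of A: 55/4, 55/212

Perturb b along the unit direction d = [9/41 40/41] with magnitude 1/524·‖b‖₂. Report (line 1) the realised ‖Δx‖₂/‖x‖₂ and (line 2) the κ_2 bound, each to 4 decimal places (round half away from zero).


σ_max = 55/4, σ_min = 55/212
κ = σ_max/σ_min = (55/4)/(55/212) = 53.0000
bound on ‖Δx‖/‖x‖: κ·ε = 53.0000·1/524 = 0.1011
solve Ax = b  →  x = [12.2909 -9.3091]
2-norm of b is 4.1231; of x, 15.4184
re-solving with b+δb shifts x by Δx of norm 0.0303
dividing the unrounded norms, ‖Δx‖/‖x‖ = 0.0020
tightness: 0.0020 against a bound of 0.1011 (unrounded ratio ≈ 0.0194)

0.0020
0.1011


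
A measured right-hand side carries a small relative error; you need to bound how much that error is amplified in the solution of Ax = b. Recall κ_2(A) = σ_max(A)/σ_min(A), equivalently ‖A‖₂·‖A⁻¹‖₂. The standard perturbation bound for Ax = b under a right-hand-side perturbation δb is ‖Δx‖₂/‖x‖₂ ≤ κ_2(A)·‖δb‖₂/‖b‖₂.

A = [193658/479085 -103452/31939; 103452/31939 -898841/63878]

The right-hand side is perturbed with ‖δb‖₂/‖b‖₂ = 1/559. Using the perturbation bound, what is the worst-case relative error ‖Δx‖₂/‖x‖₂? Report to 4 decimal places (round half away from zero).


M = AᵀA = [1454803444/136539225 -142263742/3034205; -142263742/3034205 506082337/2427364]. tr(M)=71200321/324900, det(M)=1874161/81225
λ_max, λ_min = (71200321/324900 ± √5059743071960641/105560010000)/2 = 5476/25, 1369/12996
κ_2(A) = √(λ_max/λ_min) = √((5476/25) / (1369/12996)) = 45.6000
worst-case relative error ≤ 45.6000 × 1/559 = 0.0816

0.0816


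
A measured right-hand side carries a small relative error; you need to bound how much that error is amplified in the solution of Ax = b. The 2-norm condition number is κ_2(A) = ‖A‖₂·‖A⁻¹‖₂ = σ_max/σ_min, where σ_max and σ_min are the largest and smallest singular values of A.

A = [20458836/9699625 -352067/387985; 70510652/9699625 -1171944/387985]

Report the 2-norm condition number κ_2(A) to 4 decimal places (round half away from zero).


form AᵀA = [8624505625504/150532360225 -718699332492/30106472045; -718699332492/30106472045 59896156465/6021294409] with trace 59892955841/890724025 and determinant 45212176/890724025
solving λ² − 59892955841/890724025·λ + 45212176/890724025 = 0 gives λ = 1681/25, 26896/35628961
σ_max=√(1681/25)=(41/5), σ_min=√(26896/35628961)=(164/5969) → κ = 298.4500

298.4500


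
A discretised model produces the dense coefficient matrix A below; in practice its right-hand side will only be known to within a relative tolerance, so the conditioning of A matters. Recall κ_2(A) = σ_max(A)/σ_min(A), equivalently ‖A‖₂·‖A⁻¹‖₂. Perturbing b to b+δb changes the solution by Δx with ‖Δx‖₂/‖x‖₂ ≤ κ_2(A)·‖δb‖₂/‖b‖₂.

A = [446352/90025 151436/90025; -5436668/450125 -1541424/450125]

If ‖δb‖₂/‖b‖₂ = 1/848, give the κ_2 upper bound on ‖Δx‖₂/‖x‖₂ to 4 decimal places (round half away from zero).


0.0653

AᵀA = [204367524496/1198890625 59586121728/1198890625; 59586121728/1198890625 17451535504/1198890625]; tr = 354910496/1918225, det = 21381376/1918225
solving λ² − 354910496/1918225·λ + 21381376/1918225 = 0 gives λ = 4624/25, 4624/76729
so κ_2 = √((4624/25) / (4624/76729)) = 55.4000
κ_2(A)·‖δb‖/‖b‖ = 0.0653


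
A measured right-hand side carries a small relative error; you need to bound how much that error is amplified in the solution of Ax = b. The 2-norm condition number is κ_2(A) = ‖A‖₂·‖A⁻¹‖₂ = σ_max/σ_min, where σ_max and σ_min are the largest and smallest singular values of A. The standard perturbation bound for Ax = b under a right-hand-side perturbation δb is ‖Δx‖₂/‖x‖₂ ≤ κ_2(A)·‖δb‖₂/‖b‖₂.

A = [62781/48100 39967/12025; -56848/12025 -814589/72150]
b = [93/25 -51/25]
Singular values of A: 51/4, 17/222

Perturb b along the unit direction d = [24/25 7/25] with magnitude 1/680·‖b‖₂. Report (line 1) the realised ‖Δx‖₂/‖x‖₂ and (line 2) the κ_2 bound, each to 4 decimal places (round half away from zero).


0.0021
0.2449

σ_max = 51/4, σ_min = 17/222
condition number: (51/4) ÷ (17/222) = 166.5000
perturbation bound = 166.5000·1/680 = 0.2449
solve Ax = b  →  x = [-36.0724 15.2851]
‖b‖₂ = 4.2426 and ‖x‖₂ = 39.1772
Δx = A⁻¹·δb where δb = 1/680·4.2426·d; ‖Δx‖ = 0.0815
realised ‖Δx‖/‖x‖ = 0.0021
realised/bound (from unrounded values) ≈ 0.0085


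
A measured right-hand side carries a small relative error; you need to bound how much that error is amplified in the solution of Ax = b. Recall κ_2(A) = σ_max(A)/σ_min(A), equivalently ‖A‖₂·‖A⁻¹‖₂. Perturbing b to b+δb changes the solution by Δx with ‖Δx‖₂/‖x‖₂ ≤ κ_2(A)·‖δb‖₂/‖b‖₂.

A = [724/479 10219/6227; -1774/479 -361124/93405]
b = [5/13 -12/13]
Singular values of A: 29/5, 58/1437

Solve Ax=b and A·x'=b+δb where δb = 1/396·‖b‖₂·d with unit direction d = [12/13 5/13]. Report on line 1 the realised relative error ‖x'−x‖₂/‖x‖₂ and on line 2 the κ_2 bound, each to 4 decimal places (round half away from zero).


0.3629
0.3629

σ_max = 29/5, σ_min = 58/1437
κ_2(A) = (29/5) / (58/1437) = 143.7000
perturbation bound = 143.7000·1/396 = 0.3629
solve Ax = b  →  x = [0.1189 0.1249]
2-norm of b is 1.0000; of x, 0.1724
re-solving with b+δb shifts x by Δx of norm 0.0626
realised ‖Δx‖/‖x‖ = 0.3629
realised/bound = 1 exactly: the bound is attained for this b and d


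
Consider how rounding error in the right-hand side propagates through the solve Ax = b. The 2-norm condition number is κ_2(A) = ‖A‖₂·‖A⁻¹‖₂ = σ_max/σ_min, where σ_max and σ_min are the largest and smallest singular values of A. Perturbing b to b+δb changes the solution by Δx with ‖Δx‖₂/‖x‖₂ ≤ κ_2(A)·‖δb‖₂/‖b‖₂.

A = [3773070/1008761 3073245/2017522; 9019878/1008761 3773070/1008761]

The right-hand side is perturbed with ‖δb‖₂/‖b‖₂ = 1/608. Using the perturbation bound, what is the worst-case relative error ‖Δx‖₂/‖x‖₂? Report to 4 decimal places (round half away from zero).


0.4909

AᵀA = [565646487336/6021294409 235682931015/6021294409; 235682931015/6021294409 392834696625/24085177636]; tr = 15712548201/142515844, det = 4862025/35628961
char-poly roots: 441/4 and 44100/35628961
so κ_2 = √((441/4) / (44100/35628961)) = 298.4500
κ_2(A)·‖δb‖/‖b‖ = 0.4909


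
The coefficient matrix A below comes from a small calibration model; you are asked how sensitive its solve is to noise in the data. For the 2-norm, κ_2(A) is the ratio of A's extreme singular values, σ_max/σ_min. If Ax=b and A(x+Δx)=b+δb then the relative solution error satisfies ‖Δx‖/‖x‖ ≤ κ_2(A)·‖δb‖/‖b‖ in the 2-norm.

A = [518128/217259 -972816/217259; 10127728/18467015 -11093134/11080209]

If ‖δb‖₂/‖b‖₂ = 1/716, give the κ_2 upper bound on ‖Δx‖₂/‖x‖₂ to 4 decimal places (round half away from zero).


form AᵀA = [1214854244864/202873672225 -1366671952672/121724203335; -1366671952672/121724203335 1537518450052/73034522001] with trace 170836157284/6317865225 and determinant 29246464/6317865225
char-poly roots: 676/25 and 43264/252714609
κ_2(A) = √(λ_max/λ_min) = √((676/25) / (43264/252714609)) = 397.4250
κ_2(A)·‖δb‖/‖b‖ = 0.5551

0.5551


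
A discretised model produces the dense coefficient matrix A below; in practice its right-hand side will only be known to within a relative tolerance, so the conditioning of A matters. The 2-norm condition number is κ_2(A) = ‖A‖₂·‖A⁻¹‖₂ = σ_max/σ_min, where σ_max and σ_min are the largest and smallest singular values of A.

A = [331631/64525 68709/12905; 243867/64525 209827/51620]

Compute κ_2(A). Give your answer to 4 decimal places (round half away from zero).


111.2500

AᵀA = [6778009354/166539025 5692560741/133231220; 5692560741/133231220 4782487873/106584976]; tr = 271118129/3168400, det = 1874161/3168400
eigenvalues of AᵀA: λ = (tr ± √(tr²−4·det))/2 = 1369/16, 1369/198025
so κ_2 = √((1369/16) / (1369/198025)) = 111.2500


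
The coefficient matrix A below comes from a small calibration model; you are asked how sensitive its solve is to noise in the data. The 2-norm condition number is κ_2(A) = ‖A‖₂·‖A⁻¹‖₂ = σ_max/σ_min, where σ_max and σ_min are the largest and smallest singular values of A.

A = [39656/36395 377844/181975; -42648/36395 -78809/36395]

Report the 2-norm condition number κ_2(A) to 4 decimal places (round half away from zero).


156.8750

form AᵀA = [806528/315005 37799064/7875125; 37799064/7875125 354384721/39375625] with trace 455200721/39375625 and determinant 5345344/984390625
solving λ² − 455200721/39375625·λ + 5345344/984390625 = 0 gives λ = 289/25, 18496/39375625
σ_max=√(289/25)=(17/5), σ_min=√(18496/39375625)=(136/6275) → κ = 156.8750


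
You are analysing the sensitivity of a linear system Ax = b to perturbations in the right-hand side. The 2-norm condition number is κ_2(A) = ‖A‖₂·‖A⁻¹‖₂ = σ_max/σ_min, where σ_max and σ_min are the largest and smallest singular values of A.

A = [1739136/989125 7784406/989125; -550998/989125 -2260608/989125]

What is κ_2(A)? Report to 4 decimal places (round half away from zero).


form AᵀA = [5325108516/1565389225 4730793984/313077845; 4730793984/313077845 105131720484/1565389225] with trace 2628360/37249 and determinant 3111696/23280625
solving λ² − 2628360/37249·λ + 3111696/23280625 = 0 gives λ = 1764/25, 1764/931225
so κ_2 = √((1764/25) / (1764/931225)) = 193.0000

193.0000


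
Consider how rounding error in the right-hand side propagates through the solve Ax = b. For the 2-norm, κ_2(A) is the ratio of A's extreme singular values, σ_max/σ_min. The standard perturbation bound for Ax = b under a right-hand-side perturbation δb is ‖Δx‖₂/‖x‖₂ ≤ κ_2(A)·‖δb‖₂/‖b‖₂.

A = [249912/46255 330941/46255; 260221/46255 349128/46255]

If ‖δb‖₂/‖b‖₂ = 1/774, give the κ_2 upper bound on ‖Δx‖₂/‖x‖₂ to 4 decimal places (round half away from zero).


0.4121

form AᵀA = [30956237/508805 41273856/508805; 41273856/508805 55032653/508805] with trace 17197778/101761 and determinant 28561/101761
λ_max, λ_min = (17197778/101761 ± √295751942553600/10355301121)/2 = 169, 169/101761
σ_max=√169=13, σ_min=√(169/101761)=(13/319) → κ = 319.0000
perturbation bound = 319.0000·1/774 = 0.4121


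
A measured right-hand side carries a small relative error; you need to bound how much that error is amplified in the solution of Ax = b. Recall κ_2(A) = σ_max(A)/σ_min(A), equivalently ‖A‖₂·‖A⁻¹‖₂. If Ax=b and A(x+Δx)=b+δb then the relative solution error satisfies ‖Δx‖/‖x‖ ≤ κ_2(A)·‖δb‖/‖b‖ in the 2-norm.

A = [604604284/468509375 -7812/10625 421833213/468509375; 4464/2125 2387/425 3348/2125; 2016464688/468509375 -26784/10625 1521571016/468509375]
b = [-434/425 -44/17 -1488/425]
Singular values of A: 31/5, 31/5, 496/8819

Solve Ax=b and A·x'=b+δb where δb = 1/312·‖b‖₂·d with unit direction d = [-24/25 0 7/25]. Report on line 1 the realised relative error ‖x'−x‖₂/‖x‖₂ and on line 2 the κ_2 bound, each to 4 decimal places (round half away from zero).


σ_max = 31/5, σ_min = 496/8819
condition number: (31/5) ÷ (496/8819) = 110.2375
κ_2(A)·‖δb‖/‖b‖ = 0.3533
solve Ax = b  →  x = [-0.5677 -0.1290 -0.4258]
2-norm of b is 4.4721; of x, 0.7213
Δx = A⁻¹·δb where δb = 1/312·4.4721·d; ‖Δx‖ = 0.2549
dividing the unrounded norms, ‖Δx‖/‖x‖ = 0.3533
so the bound is sharp here: realised error equals the bound

0.3533
0.3533


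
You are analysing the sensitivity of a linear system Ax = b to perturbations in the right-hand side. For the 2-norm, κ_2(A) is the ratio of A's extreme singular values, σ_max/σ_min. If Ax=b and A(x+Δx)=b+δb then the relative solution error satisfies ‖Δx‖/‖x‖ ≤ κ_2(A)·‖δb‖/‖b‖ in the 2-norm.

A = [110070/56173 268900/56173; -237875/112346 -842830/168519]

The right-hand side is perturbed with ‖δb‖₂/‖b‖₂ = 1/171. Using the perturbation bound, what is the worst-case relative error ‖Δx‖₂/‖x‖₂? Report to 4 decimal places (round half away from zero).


0.9803

AᵀA = [124906225/15007876 224777125/11255907; 224777125/11255907 1618462900/33767721]; tr = 44958625/799236, det = 2500/22201
solving λ² − 44958625/799236·λ + 2500/22201 = 0 gives λ = 225/4, 400/199809
so κ_2 = √((225/4) / (400/199809)) = 167.6250
bound on ‖Δx‖/‖x‖: κ·ε = 167.6250·1/171 = 0.9803
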